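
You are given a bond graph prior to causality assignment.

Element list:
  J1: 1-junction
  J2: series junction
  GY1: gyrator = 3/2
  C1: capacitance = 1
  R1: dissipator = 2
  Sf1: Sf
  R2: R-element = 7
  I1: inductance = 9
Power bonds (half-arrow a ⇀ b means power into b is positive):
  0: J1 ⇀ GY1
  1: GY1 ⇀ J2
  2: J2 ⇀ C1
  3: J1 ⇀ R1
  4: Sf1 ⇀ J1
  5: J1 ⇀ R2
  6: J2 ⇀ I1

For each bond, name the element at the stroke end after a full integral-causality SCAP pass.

#4 stroke at Sf1  (Sf1 fixes flow; stroke at Sf1)
#0 stroke at J1  (1-jn J1 has f-setter on 4)
#3 stroke at J1  (common-f at J1 fixed by 4)
#5 stroke at J1  (J1: bond 4 brought flow, rest push out)
#1 stroke at J2  (through GY1, causality inverts; strokes same side of GY1)
#2 stroke at J2  (C1 outputs effort q/C1)
#6 stroke at I1  (J2: last free bond brings flow in)

#0 |J1
#1 |J2
#2 |J2
#3 |J1
#4 |Sf1
#5 |J1
#6 |I1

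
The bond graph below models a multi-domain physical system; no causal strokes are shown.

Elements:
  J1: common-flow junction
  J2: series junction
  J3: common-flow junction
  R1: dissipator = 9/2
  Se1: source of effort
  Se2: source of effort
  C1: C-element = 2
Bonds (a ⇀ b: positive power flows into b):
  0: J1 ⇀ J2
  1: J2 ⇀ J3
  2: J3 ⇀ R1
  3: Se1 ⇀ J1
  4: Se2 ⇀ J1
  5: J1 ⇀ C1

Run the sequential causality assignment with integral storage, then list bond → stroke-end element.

#3 →J1  (Se1: effort source, stroke at far end)
#4 →J1  (Se2 (Se) sets effort on bond)
#5 →J1  (C1 integral (e out))
#0 →J2  (only one flow-in slot at J1)
#1 →J3  (closing 1-jn rule on J2)
#2 →R1  (J3: last free bond brings flow in)

#0 →J2
#1 →J3
#2 →R1
#3 →J1
#4 →J1
#5 →J1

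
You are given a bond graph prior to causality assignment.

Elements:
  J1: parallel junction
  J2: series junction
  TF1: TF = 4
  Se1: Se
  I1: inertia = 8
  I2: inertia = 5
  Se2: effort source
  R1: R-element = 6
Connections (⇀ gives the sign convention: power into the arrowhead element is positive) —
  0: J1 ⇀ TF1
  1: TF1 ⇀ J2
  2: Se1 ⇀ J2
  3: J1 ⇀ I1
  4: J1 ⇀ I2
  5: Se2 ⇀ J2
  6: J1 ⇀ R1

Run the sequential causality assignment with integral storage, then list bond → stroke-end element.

#2 →J2  (Se1 (Se) sets effort on bond)
#5 →J2  (Se2 (Se) sets effort on bond)
#1 →TF1  (only one flow-in slot at J2)
#0 →J1  (TF TF1: opposite of bond 1)
#3 →I1  (0-jn J1 has e-setter on 0)
#4 →I2  (0-jn J1 has e-setter on 0)
#6 →R1  (0-jn J1 has e-setter on 0)

b0 |J1
b1 |TF1
b2 |J2
b3 |I1
b4 |I2
b5 |J2
b6 |R1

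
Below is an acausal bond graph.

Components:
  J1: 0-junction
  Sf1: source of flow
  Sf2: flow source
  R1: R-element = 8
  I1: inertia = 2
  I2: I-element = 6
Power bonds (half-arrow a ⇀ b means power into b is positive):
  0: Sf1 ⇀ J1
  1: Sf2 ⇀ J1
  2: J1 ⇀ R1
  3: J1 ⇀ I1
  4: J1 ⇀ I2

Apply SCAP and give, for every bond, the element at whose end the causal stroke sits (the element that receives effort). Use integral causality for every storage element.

#0 stroke at Sf1  (Sf1: flow source, stroke at near end)
#1 stroke at Sf2  (source Sf2 imposes f)
#3 stroke at I1  (I1 integral (f out))
#4 stroke at I2  (prefer integral on I2)
#2 stroke at J1  (closing 0-jn rule on J1)

bond 0 →Sf1
bond 1 →Sf2
bond 2 →J1
bond 3 →I1
bond 4 →I2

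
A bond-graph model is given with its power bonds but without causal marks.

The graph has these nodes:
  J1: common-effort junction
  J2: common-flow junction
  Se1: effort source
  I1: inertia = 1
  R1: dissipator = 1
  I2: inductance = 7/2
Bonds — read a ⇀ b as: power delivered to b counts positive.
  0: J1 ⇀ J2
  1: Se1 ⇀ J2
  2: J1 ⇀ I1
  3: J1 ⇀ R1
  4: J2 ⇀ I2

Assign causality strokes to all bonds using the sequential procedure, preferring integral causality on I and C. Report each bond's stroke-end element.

#1 stroke at J2  (source Se1 imposes e)
#2 stroke at I1  (I1 integral (f out))
#4 stroke at I2  (I2: I, integral causality)
#0 stroke at J2  (J2 flow already set via bond 4)
#3 stroke at J1  (only one effort-in slot at J1)

bond 0 |J2
bond 1 |J2
bond 2 |I1
bond 3 |J1
bond 4 |I2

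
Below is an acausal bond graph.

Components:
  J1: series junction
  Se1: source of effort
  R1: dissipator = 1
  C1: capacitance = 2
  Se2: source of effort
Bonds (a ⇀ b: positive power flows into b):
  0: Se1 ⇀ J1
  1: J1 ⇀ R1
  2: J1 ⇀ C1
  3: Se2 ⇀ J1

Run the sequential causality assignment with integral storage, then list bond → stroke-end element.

b0 →J1  (Se1 fixes effort; stroke away)
b3 →J1  (Se2 fixes effort; stroke away)
b2 →J1  (C1: C, integral causality)
b1 →R1  (only one flow-in slot at J1)

b0 stroke→J1
b1 stroke→R1
b2 stroke→J1
b3 stroke→J1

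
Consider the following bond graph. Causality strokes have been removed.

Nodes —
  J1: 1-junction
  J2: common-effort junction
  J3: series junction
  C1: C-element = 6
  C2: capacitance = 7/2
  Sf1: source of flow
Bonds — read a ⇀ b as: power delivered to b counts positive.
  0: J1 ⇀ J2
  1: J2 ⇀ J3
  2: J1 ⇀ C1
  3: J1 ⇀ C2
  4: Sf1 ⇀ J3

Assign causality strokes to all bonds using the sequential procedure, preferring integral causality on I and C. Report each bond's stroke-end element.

bond 4 →Sf1  (Sf1 (Sf) sets flow on bond)
bond 1 →J3  (1-jn J3 has f-setter on 4)
bond 0 →J2  (closing 0-jn rule on J2)
bond 2 →J1  (1-jn J1 has f-setter on 0)
bond 3 →J1  (J1: bond 0 brought flow, rest push out)

b0 stroke at J2
b1 stroke at J3
b2 stroke at J1
b3 stroke at J1
b4 stroke at Sf1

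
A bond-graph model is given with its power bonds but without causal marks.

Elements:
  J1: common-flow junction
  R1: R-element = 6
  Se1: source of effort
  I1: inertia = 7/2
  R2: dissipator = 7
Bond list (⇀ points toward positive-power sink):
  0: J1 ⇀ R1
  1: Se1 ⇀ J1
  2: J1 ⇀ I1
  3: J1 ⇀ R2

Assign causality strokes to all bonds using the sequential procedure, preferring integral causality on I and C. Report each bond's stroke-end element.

bond 0 stroke at J1
bond 1 stroke at J1
bond 2 stroke at I1
bond 3 stroke at J1

bond 1 |J1  (Se1 fixes effort; stroke away)
bond 2 |I1  (I1: I, integral causality)
bond 0 |J1  (1-jn J1 has f-setter on 2)
bond 3 |J1  (common-f at J1 fixed by 2)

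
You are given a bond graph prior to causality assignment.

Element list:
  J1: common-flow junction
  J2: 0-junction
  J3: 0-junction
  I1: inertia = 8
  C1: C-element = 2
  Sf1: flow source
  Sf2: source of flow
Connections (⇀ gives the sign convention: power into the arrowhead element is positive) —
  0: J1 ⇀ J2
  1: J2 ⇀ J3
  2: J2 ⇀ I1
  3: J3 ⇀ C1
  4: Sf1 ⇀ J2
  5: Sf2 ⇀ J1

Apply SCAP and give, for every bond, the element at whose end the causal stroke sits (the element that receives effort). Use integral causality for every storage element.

#4 →Sf1  (Sf1 fixes flow; stroke at Sf1)
#5 →Sf2  (Sf2: flow source, stroke at near end)
#0 →J1  (common-f at J1 fixed by 5)
#2 →I1  (I1: I, integral causality)
#1 →J2  (J2: last free bond brings effort in)
#3 →J3  (closing 0-jn rule on J3)

b0 stroke→J1
b1 stroke→J2
b2 stroke→I1
b3 stroke→J3
b4 stroke→Sf1
b5 stroke→Sf2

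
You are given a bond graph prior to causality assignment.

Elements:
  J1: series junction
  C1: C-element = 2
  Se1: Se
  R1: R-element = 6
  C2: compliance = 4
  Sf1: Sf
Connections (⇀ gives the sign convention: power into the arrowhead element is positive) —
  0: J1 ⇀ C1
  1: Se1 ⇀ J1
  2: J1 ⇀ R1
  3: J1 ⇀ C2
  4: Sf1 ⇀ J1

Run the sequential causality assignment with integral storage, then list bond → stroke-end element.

bond 1 →J1  (Se1: effort source, stroke at far end)
bond 4 →Sf1  (Sf1: flow source, stroke at near end)
bond 0 →J1  (J1 flow already set via bond 4)
bond 2 →J1  (1-jn J1 has f-setter on 4)
bond 3 →J1  (common-f at J1 fixed by 4)

b0 stroke at J1
b1 stroke at J1
b2 stroke at J1
b3 stroke at J1
b4 stroke at Sf1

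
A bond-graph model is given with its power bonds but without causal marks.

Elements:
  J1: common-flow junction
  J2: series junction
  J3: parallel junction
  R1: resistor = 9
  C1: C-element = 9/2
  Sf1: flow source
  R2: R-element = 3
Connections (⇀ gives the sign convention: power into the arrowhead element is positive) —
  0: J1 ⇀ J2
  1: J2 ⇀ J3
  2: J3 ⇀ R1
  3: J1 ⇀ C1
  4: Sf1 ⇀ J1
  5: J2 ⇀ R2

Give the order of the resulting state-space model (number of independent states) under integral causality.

1  (C1 all integral)

β4 stroke at Sf1  (Sf1: flow source, stroke at near end)
β0 stroke at J1  (common-f at J1 fixed by 4)
β3 stroke at J1  (1-jn J1 has f-setter on 4)
β1 stroke at J2  (J2: bond 0 brought flow, rest push out)
β5 stroke at J2  (common-f at J2 fixed by 0)
β2 stroke at J3  (only one effort-in slot at J3)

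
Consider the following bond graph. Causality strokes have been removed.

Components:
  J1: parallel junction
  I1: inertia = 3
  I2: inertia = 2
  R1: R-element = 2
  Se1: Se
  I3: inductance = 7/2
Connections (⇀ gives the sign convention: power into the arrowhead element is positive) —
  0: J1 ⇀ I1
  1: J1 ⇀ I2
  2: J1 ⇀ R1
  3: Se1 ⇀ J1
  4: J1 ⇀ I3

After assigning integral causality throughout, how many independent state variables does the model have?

3  (I1, I2, I3 all integral)

b3 stroke at J1  (Se1 fixes effort; stroke away)
b0 stroke at I1  (common-e at J1 fixed by 3)
b1 stroke at I2  (J1: bond 3 brought effort, rest push out)
b2 stroke at R1  (J1 effort already set via bond 3)
b4 stroke at I3  (0-jn J1 has e-setter on 3)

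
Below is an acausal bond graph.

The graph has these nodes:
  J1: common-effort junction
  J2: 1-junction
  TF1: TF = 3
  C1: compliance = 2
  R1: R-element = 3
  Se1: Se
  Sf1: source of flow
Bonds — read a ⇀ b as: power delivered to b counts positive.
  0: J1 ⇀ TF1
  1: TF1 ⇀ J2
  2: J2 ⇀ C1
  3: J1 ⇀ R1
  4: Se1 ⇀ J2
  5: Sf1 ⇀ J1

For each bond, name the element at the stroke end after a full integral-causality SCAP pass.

β4 |J2  (Se1: effort source, stroke at far end)
β5 |Sf1  (source Sf1 imposes f)
β2 |J2  (prefer integral on C1)
β1 |TF1  (only one flow-in slot at J2)
β0 |J1  (TF1 one-in-one-out from 1)
β3 |R1  (common-e at J1 fixed by 0)

b0 |J1
b1 |TF1
b2 |J2
b3 |R1
b4 |J2
b5 |Sf1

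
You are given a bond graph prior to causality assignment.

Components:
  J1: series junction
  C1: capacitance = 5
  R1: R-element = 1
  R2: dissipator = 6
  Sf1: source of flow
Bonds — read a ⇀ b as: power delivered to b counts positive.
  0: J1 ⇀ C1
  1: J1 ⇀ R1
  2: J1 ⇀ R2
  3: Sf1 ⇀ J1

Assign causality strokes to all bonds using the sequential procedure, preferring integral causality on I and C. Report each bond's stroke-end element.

b3 →Sf1  (Sf1: flow source, stroke at near end)
b0 →J1  (1-jn J1 has f-setter on 3)
b1 →J1  (J1 flow already set via bond 3)
b2 →J1  (common-f at J1 fixed by 3)

#0 →J1
#1 →J1
#2 →J1
#3 →Sf1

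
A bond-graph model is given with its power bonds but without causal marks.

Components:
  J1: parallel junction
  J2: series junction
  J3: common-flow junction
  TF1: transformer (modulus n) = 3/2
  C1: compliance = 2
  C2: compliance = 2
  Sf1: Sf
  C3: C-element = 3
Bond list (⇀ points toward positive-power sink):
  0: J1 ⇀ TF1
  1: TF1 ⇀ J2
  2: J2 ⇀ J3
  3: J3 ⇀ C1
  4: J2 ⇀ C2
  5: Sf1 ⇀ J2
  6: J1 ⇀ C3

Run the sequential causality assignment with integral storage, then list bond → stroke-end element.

β5 →Sf1  (Sf1 fixes flow; stroke at Sf1)
β1 →J2  (J2 flow already set via bond 5)
β2 →J2  (1-jn J2 has f-setter on 5)
β4 →J2  (J2: bond 5 brought flow, rest push out)
β3 →J3  (1-jn J3 has f-setter on 2)
β0 →TF1  (through TF1, causality passes straight; one stroke at TF1)
β6 →J1  (J1 needs exactly one e-in)

b0 stroke at TF1
b1 stroke at J2
b2 stroke at J2
b3 stroke at J3
b4 stroke at J2
b5 stroke at Sf1
b6 stroke at J1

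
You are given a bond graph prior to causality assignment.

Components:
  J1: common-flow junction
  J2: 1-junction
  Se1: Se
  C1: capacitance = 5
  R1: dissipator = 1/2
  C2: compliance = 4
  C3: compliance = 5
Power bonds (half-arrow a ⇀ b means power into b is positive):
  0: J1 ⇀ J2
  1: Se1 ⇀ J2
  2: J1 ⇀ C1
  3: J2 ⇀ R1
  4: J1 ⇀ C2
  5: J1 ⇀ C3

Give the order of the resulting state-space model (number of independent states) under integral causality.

β1 |J2  (Se1 fixes effort; stroke away)
β2 |J1  (C1: C, integral causality)
β4 |J1  (C2: C, integral causality)
β5 |J1  (C3 outputs effort q/C3)
β0 |J2  (only one flow-in slot at J1)
β3 |R1  (only one flow-in slot at J2)

3  (C1, C2, C3 all integral)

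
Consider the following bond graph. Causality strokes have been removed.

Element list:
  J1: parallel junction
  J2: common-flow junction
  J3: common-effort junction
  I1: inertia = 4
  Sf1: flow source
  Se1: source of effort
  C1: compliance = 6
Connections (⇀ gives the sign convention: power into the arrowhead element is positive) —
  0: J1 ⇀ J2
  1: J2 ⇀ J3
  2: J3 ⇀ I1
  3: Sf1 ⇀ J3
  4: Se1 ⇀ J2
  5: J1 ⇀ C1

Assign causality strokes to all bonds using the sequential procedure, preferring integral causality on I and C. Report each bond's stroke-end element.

b0 →J2
b1 →J3
b2 →I1
b3 →Sf1
b4 →J2
b5 →J1

β3 →Sf1  (Sf1: flow source, stroke at near end)
β4 →J2  (Se1 fixes effort; stroke away)
β2 →I1  (prefer integral on I1)
β1 →J3  (J3: last free bond brings effort in)
β0 →J2  (1-jn J2 has f-setter on 1)
β5 →J1  (only one effort-in slot at J1)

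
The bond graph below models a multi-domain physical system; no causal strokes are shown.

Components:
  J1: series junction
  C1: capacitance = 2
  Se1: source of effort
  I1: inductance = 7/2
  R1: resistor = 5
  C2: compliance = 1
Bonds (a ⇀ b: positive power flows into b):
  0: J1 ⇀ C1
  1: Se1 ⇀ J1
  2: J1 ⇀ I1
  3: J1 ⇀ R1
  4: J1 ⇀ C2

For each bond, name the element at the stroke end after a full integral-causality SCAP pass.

bond 0 →J1
bond 1 →J1
bond 2 →I1
bond 3 →J1
bond 4 →J1

β1 stroke→J1  (Se1 fixes effort; stroke away)
β0 stroke→J1  (C1 integral (e out))
β2 stroke→I1  (I1 integral (f out))
β3 stroke→J1  (1-jn J1 has f-setter on 2)
β4 stroke→J1  (1-jn J1 has f-setter on 2)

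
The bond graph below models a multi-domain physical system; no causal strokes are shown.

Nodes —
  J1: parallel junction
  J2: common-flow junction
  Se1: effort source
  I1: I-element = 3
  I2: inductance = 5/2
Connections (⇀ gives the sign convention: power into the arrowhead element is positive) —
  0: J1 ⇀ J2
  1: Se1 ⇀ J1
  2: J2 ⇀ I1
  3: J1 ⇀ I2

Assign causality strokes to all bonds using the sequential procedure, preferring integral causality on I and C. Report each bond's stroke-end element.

β0 stroke→J2
β1 stroke→J1
β2 stroke→I1
β3 stroke→I2

β1 →J1  (Se1 (Se) sets effort on bond)
β0 →J2  (J1 effort already set via bond 1)
β3 →I2  (0-jn J1 has e-setter on 1)
β2 →I1  (J2: last free bond brings flow in)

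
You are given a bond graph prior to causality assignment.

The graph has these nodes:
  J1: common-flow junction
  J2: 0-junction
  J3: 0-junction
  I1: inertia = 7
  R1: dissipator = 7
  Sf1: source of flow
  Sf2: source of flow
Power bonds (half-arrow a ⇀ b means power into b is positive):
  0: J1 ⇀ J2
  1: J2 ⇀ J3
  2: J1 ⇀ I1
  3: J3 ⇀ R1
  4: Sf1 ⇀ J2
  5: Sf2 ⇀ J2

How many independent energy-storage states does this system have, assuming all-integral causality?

1  (I1 all integral)

β4 stroke→Sf1  (Sf1: flow source, stroke at near end)
β5 stroke→Sf2  (Sf2 fixes flow; stroke at Sf2)
β2 stroke→I1  (I1 integral (f out))
β0 stroke→J1  (J1 flow already set via bond 2)
β1 stroke→J2  (J2 needs exactly one e-in)
β3 stroke→J3  (only one effort-in slot at J3)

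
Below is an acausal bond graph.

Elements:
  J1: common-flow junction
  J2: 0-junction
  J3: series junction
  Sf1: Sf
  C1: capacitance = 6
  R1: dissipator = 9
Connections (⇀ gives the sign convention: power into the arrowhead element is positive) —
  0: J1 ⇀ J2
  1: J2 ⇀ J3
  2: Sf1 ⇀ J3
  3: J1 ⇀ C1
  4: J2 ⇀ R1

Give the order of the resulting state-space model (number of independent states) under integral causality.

1  (C1 all integral)

bond 2 |Sf1  (source Sf1 imposes f)
bond 1 |J3  (1-jn J3 has f-setter on 2)
bond 3 |J1  (C1: C, integral causality)
bond 0 |J2  (J1: last free bond brings flow in)
bond 4 |R1  (J2: bond 0 brought effort, rest push out)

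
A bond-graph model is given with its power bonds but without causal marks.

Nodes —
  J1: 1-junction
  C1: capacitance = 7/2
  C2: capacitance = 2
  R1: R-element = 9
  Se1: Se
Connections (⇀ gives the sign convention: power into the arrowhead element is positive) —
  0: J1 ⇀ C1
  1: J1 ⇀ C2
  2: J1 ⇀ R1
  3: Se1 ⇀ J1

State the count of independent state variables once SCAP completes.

#3 |J1  (Se1: effort source, stroke at far end)
#0 |J1  (prefer integral on C1)
#1 |J1  (prefer integral on C2)
#2 |R1  (only one flow-in slot at J1)

2  (C1, C2 all integral)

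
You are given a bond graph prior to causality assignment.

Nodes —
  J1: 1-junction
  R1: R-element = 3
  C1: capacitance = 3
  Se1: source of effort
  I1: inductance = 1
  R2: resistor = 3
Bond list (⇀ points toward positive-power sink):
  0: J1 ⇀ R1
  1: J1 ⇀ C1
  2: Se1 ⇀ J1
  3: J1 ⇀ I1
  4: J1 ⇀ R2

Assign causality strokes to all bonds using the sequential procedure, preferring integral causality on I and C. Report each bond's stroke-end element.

β0 →J1
β1 →J1
β2 →J1
β3 →I1
β4 →J1

b2 stroke→J1  (Se1 (Se) sets effort on bond)
b1 stroke→J1  (prefer integral on C1)
b3 stroke→I1  (I1 integral (f out))
b0 stroke→J1  (1-jn J1 has f-setter on 3)
b4 stroke→J1  (1-jn J1 has f-setter on 3)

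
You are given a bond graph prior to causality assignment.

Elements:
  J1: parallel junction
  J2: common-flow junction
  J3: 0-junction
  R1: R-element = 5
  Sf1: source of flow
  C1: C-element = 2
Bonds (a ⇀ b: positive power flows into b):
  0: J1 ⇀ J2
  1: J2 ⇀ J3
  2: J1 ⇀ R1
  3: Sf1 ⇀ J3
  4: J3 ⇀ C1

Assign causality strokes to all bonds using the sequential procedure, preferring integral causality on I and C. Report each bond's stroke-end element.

β3 stroke at Sf1  (Sf1 (Sf) sets flow on bond)
β4 stroke at J3  (C1 outputs effort q/C1)
β1 stroke at J2  (J3 effort already set via bond 4)
β0 stroke at J1  (closing 1-jn rule on J2)
β2 stroke at R1  (0-jn J1 has e-setter on 0)

bond 0 |J1
bond 1 |J2
bond 2 |R1
bond 3 |Sf1
bond 4 |J3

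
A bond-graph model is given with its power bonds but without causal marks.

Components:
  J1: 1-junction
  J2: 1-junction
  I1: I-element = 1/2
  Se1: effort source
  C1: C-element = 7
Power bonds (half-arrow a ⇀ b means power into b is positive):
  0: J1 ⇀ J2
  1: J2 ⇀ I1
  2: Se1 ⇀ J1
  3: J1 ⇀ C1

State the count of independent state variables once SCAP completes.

2  (C1, I1 all integral)

bond 2 stroke→J1  (source Se1 imposes e)
bond 1 stroke→I1  (I1: I, integral causality)
bond 0 stroke→J2  (J2: bond 1 brought flow, rest push out)
bond 3 stroke→J1  (common-f at J1 fixed by 0)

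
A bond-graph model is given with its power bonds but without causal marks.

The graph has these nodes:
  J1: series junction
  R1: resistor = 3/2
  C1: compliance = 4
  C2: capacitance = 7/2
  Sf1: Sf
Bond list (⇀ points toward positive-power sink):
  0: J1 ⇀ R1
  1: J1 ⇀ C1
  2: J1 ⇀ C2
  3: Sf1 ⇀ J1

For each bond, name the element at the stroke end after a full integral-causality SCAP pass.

bond 0 stroke at J1
bond 1 stroke at J1
bond 2 stroke at J1
bond 3 stroke at Sf1

bond 3 stroke at Sf1  (Sf1: flow source, stroke at near end)
bond 0 stroke at J1  (J1 flow already set via bond 3)
bond 1 stroke at J1  (J1: bond 3 brought flow, rest push out)
bond 2 stroke at J1  (common-f at J1 fixed by 3)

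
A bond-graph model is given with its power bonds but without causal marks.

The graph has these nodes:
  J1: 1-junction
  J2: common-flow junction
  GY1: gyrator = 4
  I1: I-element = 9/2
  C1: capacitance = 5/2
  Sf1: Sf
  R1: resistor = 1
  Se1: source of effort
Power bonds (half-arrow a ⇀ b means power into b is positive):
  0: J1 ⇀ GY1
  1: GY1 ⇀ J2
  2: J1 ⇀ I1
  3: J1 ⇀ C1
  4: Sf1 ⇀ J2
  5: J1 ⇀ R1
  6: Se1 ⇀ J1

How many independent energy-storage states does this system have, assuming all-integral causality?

2  (C1, I1 all integral)

β4 stroke→Sf1  (Sf1 (Sf) sets flow on bond)
β6 stroke→J1  (source Se1 imposes e)
β1 stroke→J2  (common-f at J2 fixed by 4)
β0 stroke→J1  (through GY1, causality inverts; strokes same side of GY1)
β2 stroke→I1  (I1: I, integral causality)
β3 stroke→J1  (common-f at J1 fixed by 2)
β5 stroke→J1  (1-jn J1 has f-setter on 2)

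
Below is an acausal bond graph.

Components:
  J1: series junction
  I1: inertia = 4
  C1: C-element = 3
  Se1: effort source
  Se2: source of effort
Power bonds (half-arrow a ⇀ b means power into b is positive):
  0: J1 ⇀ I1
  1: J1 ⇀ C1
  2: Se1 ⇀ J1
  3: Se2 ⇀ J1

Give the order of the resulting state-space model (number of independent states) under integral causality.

2  (C1, I1 all integral)

#2 stroke at J1  (Se1: effort source, stroke at far end)
#3 stroke at J1  (source Se2 imposes e)
#0 stroke at I1  (I1 outputs flow p/I1)
#1 stroke at J1  (common-f at J1 fixed by 0)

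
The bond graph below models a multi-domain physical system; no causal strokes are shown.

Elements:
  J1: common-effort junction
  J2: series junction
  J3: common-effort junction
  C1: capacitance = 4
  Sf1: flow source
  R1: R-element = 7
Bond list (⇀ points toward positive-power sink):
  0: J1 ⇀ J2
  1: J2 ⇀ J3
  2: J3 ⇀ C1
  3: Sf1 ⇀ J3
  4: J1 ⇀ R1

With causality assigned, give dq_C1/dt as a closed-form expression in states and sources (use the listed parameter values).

b3 stroke at Sf1  (Sf1 (Sf) sets flow on bond)
b2 stroke at J3  (C1 outputs effort q/C1)
b1 stroke at J2  (J3 effort already set via bond 2)
b0 stroke at J1  (J2: last free bond brings flow in)
b4 stroke at R1  (J1 effort already set via bond 0)

dq_C1/dt = F_Sf1 - q_C1/28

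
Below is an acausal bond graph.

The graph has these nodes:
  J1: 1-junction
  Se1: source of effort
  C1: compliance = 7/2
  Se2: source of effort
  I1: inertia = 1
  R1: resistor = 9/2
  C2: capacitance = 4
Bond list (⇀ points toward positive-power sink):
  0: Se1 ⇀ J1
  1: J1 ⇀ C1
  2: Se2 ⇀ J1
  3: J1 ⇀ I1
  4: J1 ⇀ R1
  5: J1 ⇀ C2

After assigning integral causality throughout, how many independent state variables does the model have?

b0 stroke→J1  (Se1: effort source, stroke at far end)
b2 stroke→J1  (source Se2 imposes e)
b1 stroke→J1  (prefer integral on C1)
b3 stroke→I1  (I1 outputs flow p/I1)
b4 stroke→J1  (common-f at J1 fixed by 3)
b5 stroke→J1  (J1 flow already set via bond 3)

3  (C1, C2, I1 all integral)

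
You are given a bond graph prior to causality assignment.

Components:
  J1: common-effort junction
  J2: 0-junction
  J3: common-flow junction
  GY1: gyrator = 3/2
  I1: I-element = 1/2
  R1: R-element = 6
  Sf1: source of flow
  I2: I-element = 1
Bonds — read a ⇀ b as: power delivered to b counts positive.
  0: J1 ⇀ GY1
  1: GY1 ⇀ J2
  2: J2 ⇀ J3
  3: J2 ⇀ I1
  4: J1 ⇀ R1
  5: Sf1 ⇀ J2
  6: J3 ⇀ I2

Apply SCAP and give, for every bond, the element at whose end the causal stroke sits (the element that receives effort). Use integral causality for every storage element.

β5 |Sf1  (Sf1 (Sf) sets flow on bond)
β3 |I1  (I1 integral (f out))
β6 |I2  (I2: I, integral causality)
β2 |J3  (J3 flow already set via bond 6)
β1 |J2  (J2 needs exactly one e-in)
β0 |J1  (GY GY1: same side as bond 1)
β4 |R1  (common-e at J1 fixed by 0)

b0 →J1
b1 →J2
b2 →J3
b3 →I1
b4 →R1
b5 →Sf1
b6 →I2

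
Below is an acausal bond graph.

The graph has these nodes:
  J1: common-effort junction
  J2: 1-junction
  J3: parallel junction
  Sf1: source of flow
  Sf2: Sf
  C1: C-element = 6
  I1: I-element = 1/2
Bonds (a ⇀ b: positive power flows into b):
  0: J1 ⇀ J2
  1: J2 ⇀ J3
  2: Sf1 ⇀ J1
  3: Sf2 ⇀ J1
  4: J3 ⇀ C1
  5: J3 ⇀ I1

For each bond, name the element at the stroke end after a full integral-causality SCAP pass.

#2 →Sf1  (source Sf1 imposes f)
#3 →Sf2  (Sf2 fixes flow; stroke at Sf2)
#0 →J1  (J1: last free bond brings effort in)
#1 →J2  (common-f at J2 fixed by 0)
#4 →J3  (C1 outputs effort q/C1)
#5 →I1  (J3 effort already set via bond 4)

#0 stroke at J1
#1 stroke at J2
#2 stroke at Sf1
#3 stroke at Sf2
#4 stroke at J3
#5 stroke at I1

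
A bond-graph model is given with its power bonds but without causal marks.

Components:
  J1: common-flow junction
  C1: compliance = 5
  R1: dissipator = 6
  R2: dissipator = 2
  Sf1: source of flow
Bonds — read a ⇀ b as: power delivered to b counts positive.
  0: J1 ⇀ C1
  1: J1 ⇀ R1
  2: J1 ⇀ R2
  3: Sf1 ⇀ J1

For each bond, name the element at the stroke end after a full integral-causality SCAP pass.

b3 stroke→Sf1  (Sf1 fixes flow; stroke at Sf1)
b0 stroke→J1  (J1 flow already set via bond 3)
b1 stroke→J1  (J1 flow already set via bond 3)
b2 stroke→J1  (common-f at J1 fixed by 3)

β0 stroke at J1
β1 stroke at J1
β2 stroke at J1
β3 stroke at Sf1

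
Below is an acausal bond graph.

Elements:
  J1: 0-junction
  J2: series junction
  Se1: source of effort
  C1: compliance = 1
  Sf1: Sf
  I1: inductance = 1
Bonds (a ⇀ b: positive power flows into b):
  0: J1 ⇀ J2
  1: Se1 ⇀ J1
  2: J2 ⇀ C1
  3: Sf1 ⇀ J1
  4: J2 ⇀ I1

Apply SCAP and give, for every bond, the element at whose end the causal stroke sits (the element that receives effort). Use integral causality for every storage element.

b0 stroke at J2
b1 stroke at J1
b2 stroke at J2
b3 stroke at Sf1
b4 stroke at I1

β1 stroke at J1  (Se1 fixes effort; stroke away)
β3 stroke at Sf1  (Sf1: flow source, stroke at near end)
β0 stroke at J2  (0-jn J1 has e-setter on 1)
β2 stroke at J2  (C1: C, integral causality)
β4 stroke at I1  (closing 1-jn rule on J2)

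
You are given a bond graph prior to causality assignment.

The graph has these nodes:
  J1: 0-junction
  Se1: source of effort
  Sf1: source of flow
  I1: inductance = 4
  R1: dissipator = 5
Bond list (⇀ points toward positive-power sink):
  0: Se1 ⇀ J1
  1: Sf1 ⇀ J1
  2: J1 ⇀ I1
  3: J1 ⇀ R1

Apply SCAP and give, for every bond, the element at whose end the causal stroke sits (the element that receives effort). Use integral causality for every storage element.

#0 →J1  (Se1: effort source, stroke at far end)
#1 →Sf1  (source Sf1 imposes f)
#2 →I1  (0-jn J1 has e-setter on 0)
#3 →R1  (J1: bond 0 brought effort, rest push out)

b0 stroke at J1
b1 stroke at Sf1
b2 stroke at I1
b3 stroke at R1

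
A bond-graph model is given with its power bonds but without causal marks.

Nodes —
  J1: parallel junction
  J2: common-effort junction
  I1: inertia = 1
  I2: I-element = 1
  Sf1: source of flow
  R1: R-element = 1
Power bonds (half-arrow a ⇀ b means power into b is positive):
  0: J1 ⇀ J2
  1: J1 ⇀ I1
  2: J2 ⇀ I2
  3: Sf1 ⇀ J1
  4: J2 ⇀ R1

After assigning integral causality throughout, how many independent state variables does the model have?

2  (I1, I2 all integral)

#3 →Sf1  (source Sf1 imposes f)
#1 →I1  (I1: I, integral causality)
#0 →J1  (only one effort-in slot at J1)
#2 →I2  (I2 integral (f out))
#4 →J2  (closing 0-jn rule on J2)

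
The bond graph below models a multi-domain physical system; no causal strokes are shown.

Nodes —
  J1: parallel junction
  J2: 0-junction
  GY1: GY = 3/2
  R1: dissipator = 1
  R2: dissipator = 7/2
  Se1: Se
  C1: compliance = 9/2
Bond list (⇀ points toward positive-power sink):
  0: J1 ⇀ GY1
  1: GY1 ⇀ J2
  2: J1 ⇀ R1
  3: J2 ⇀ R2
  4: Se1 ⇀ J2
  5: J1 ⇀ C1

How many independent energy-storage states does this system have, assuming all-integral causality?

1  (C1 all integral)

bond 4 stroke→J2  (Se1 fixes effort; stroke away)
bond 1 stroke→GY1  (J2: bond 4 brought effort, rest push out)
bond 3 stroke→R2  (common-e at J2 fixed by 4)
bond 0 stroke→GY1  (GY GY1: same side as bond 1)
bond 5 stroke→J1  (C1 outputs effort q/C1)
bond 2 stroke→R1  (0-jn J1 has e-setter on 5)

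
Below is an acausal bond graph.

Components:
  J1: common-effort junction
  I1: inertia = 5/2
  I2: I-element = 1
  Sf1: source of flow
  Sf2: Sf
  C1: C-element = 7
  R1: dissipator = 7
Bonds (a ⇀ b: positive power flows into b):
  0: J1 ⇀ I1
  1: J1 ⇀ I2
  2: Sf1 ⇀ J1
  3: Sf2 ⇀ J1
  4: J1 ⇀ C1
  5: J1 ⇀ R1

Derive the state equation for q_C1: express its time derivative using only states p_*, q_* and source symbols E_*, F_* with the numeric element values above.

β2 →Sf1  (Sf1: flow source, stroke at near end)
β3 →Sf2  (Sf2: flow source, stroke at near end)
β0 →I1  (prefer integral on I1)
β1 →I2  (I2 integral (f out))
β4 →J1  (C1 integral (e out))
β5 →R1  (common-e at J1 fixed by 4)

dq_C1/dt = F_Sf1 + F_Sf2 - 2*p_I1/5 - p_I2 - q_C1/49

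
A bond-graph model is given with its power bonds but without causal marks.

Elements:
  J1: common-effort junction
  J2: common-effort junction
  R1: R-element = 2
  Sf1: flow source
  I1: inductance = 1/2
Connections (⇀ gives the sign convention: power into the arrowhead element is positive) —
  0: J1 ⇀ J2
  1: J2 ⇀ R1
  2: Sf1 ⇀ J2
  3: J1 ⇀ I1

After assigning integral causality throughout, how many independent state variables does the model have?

1  (I1 all integral)

β2 |Sf1  (Sf1: flow source, stroke at near end)
β3 |I1  (I1 integral (f out))
β0 |J1  (only one effort-in slot at J1)
β1 |J2  (closing 0-jn rule on J2)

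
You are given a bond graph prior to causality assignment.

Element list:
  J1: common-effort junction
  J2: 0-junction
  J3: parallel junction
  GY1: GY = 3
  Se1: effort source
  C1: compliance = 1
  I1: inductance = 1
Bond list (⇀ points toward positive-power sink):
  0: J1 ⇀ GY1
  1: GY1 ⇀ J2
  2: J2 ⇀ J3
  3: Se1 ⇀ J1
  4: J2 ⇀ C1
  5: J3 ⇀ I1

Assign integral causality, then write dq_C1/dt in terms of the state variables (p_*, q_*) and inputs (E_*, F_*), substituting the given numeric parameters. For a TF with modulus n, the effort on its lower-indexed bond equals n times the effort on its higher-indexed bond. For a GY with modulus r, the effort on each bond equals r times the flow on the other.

β3 stroke at J1  (Se1: effort source, stroke at far end)
β0 stroke at GY1  (0-jn J1 has e-setter on 3)
β1 stroke at GY1  (GY1 both-in/both-out from 0)
β4 stroke at J2  (prefer integral on C1)
β2 stroke at J3  (0-jn J2 has e-setter on 4)
β5 stroke at I1  (0-jn J3 has e-setter on 2)

dq_C1/dt = E_Se1/3 - p_I1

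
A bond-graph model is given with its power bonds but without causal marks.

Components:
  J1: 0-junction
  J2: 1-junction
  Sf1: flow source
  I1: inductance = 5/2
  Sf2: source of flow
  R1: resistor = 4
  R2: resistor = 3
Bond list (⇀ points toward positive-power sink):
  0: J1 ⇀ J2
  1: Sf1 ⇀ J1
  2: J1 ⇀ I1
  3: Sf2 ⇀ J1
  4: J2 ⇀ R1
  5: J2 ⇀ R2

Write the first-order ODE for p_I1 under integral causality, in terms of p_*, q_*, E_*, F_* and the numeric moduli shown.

β1 stroke→Sf1  (source Sf1 imposes f)
β3 stroke→Sf2  (Sf2: flow source, stroke at near end)
β2 stroke→I1  (I1 outputs flow p/I1)
β0 stroke→J1  (J1: last free bond brings effort in)
β4 stroke→J2  (J2 flow already set via bond 0)
β5 stroke→J2  (J2 flow already set via bond 0)

dp_I1/dt = 7*F_Sf1 + 7*F_Sf2 - 14*p_I1/5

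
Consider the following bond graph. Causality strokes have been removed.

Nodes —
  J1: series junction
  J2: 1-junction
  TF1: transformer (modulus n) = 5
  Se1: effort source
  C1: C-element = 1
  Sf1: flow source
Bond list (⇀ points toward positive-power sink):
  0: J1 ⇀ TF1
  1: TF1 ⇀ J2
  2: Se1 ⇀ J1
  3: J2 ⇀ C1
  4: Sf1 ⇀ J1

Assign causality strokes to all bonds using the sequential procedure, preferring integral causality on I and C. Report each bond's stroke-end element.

β2 →J1  (source Se1 imposes e)
β4 →Sf1  (Sf1: flow source, stroke at near end)
β0 →J1  (J1: bond 4 brought flow, rest push out)
β1 →TF1  (TF TF1: opposite of bond 0)
β3 →J2  (J2 flow already set via bond 1)

β0 stroke at J1
β1 stroke at TF1
β2 stroke at J1
β3 stroke at J2
β4 stroke at Sf1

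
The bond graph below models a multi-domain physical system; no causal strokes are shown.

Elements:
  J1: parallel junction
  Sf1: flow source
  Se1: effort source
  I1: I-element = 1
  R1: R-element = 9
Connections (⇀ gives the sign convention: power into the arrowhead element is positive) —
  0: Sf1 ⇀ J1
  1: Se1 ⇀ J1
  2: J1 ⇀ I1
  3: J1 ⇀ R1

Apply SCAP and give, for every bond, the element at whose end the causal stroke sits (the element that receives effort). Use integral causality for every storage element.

b0 →Sf1  (source Sf1 imposes f)
b1 →J1  (Se1: effort source, stroke at far end)
b2 →I1  (common-e at J1 fixed by 1)
b3 →R1  (J1: bond 1 brought effort, rest push out)

b0 stroke→Sf1
b1 stroke→J1
b2 stroke→I1
b3 stroke→R1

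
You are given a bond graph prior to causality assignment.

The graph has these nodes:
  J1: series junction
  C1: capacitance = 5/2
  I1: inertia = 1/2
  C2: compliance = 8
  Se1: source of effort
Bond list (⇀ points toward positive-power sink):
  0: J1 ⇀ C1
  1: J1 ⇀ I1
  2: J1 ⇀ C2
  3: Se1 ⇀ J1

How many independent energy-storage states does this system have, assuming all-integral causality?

β3 |J1  (Se1 fixes effort; stroke away)
β0 |J1  (C1 integral (e out))
β1 |I1  (I1 integral (f out))
β2 |J1  (J1 flow already set via bond 1)

3  (C1, C2, I1 all integral)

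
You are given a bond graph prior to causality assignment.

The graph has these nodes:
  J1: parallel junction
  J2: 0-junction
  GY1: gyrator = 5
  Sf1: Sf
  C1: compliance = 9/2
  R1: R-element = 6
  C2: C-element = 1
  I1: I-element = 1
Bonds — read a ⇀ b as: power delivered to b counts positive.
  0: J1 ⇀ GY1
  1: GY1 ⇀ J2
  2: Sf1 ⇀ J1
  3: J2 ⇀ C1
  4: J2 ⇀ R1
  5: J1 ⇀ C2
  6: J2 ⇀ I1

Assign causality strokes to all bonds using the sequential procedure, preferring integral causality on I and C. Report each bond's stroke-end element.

b2 |Sf1  (source Sf1 imposes f)
b3 |J2  (C1 integral (e out))
b1 |GY1  (J2: bond 3 brought effort, rest push out)
b4 |R1  (common-e at J2 fixed by 3)
b6 |I1  (J2 effort already set via bond 3)
b0 |GY1  (through GY1, causality inverts; strokes same side of GY1)
b5 |J1  (J1: last free bond brings effort in)

#0 |GY1
#1 |GY1
#2 |Sf1
#3 |J2
#4 |R1
#5 |J1
#6 |I1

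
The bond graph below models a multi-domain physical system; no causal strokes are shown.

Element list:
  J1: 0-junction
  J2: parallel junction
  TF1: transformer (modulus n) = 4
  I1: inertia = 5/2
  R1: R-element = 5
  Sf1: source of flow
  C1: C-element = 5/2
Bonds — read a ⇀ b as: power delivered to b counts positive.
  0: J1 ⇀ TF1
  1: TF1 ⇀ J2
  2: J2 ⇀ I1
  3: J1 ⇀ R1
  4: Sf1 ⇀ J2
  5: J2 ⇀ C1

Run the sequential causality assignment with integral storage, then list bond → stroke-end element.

b4 stroke→Sf1  (Sf1 (Sf) sets flow on bond)
b2 stroke→I1  (prefer integral on I1)
b5 stroke→J2  (prefer integral on C1)
b1 stroke→TF1  (J2: bond 5 brought effort, rest push out)
b0 stroke→J1  (TF1 one-in-one-out from 1)
b3 stroke→R1  (J1 effort already set via bond 0)

#0 →J1
#1 →TF1
#2 →I1
#3 →R1
#4 →Sf1
#5 →J2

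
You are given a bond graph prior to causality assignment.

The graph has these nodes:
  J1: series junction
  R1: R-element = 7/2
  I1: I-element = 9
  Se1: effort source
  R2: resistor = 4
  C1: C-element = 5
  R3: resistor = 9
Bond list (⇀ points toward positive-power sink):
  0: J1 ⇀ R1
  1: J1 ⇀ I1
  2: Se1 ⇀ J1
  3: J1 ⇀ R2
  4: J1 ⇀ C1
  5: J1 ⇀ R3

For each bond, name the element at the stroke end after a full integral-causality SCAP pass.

#0 |J1
#1 |I1
#2 |J1
#3 |J1
#4 |J1
#5 |J1

#2 →J1  (Se1 (Se) sets effort on bond)
#1 →I1  (I1 outputs flow p/I1)
#0 →J1  (1-jn J1 has f-setter on 1)
#3 →J1  (common-f at J1 fixed by 1)
#4 →J1  (J1: bond 1 brought flow, rest push out)
#5 →J1  (J1: bond 1 brought flow, rest push out)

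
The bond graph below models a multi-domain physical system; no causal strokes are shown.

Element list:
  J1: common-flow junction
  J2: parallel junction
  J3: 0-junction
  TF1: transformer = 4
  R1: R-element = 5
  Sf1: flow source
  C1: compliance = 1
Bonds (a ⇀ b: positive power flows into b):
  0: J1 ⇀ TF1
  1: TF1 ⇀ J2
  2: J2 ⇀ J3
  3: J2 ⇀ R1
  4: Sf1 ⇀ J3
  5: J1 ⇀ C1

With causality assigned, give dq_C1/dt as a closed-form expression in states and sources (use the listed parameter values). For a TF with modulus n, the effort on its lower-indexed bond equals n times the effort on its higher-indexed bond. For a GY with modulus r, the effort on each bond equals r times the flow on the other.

bond 4 stroke at Sf1  (Sf1 (Sf) sets flow on bond)
bond 2 stroke at J3  (J3: last free bond brings effort in)
bond 5 stroke at J1  (prefer integral on C1)
bond 0 stroke at TF1  (J1: last free bond brings flow in)
bond 1 stroke at J2  (TF TF1: opposite of bond 0)
bond 3 stroke at R1  (J2 effort already set via bond 1)

dq_C1/dt = -F_Sf1/4 - q_C1/80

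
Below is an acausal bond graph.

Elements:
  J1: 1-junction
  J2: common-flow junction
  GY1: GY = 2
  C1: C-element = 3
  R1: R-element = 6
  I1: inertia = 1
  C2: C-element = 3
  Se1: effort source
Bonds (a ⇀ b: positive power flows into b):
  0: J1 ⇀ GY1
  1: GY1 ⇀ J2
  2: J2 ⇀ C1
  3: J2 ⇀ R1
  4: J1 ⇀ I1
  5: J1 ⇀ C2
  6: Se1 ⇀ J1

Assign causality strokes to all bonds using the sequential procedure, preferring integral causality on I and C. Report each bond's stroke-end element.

bond 6 stroke at J1  (Se1 fixes effort; stroke away)
bond 2 stroke at J2  (C1 integral (e out))
bond 4 stroke at I1  (I1 integral (f out))
bond 0 stroke at J1  (J1: bond 4 brought flow, rest push out)
bond 5 stroke at J1  (J1 flow already set via bond 4)
bond 1 stroke at J2  (through GY1, causality inverts; strokes same side of GY1)
bond 3 stroke at R1  (closing 1-jn rule on J2)

β0 stroke→J1
β1 stroke→J2
β2 stroke→J2
β3 stroke→R1
β4 stroke→I1
β5 stroke→J1
β6 stroke→J1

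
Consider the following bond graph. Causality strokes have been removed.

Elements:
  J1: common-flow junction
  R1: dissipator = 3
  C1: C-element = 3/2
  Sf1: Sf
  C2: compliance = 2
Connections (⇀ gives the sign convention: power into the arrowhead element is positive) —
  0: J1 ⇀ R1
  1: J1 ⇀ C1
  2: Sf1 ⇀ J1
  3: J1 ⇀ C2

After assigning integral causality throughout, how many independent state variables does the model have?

bond 2 |Sf1  (source Sf1 imposes f)
bond 0 |J1  (1-jn J1 has f-setter on 2)
bond 1 |J1  (common-f at J1 fixed by 2)
bond 3 |J1  (1-jn J1 has f-setter on 2)

2  (C1, C2 all integral)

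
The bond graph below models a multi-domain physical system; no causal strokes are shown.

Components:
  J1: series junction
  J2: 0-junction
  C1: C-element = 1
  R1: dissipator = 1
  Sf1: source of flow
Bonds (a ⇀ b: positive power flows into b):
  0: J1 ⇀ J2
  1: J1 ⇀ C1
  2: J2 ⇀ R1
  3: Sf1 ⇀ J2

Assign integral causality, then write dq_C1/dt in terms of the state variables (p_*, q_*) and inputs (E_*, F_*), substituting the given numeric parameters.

bond 3 →Sf1  (source Sf1 imposes f)
bond 1 →J1  (prefer integral on C1)
bond 0 →J2  (J1 needs exactly one f-in)
bond 2 →R1  (J2: bond 0 brought effort, rest push out)

dq_C1/dt = -F_Sf1 - q_C1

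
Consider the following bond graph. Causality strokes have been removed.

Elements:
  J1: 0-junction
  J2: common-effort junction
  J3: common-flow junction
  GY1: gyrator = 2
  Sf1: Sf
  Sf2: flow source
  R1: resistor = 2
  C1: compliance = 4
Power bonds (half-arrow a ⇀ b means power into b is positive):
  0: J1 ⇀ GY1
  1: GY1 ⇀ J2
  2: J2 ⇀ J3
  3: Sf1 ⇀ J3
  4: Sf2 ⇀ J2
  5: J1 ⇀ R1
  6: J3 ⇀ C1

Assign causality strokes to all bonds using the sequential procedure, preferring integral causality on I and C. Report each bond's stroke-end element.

β0 |J1
β1 |J2
β2 |J3
β3 |Sf1
β4 |Sf2
β5 |R1
β6 |J3

b3 |Sf1  (Sf1: flow source, stroke at near end)
b4 |Sf2  (Sf2 fixes flow; stroke at Sf2)
b2 |J3  (J3: bond 3 brought flow, rest push out)
b6 |J3  (J3 flow already set via bond 3)
b1 |J2  (only one effort-in slot at J2)
b0 |J1  (GY1: gyrator matches bond 1)
b5 |R1  (J1: bond 0 brought effort, rest push out)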